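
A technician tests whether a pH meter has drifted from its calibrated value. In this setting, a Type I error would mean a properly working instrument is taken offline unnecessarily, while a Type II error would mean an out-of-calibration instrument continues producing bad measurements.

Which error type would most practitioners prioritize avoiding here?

The Type II consequence (an out-of-calibration instrument continues producing bad measurements) is more severe than the Type I consequence (a properly working instrument is taken offline unnecessarily).

Type II error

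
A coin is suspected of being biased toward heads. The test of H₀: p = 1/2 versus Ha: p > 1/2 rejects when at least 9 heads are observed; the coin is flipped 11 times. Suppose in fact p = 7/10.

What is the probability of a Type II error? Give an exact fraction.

Under the alternative p = 7/10, K ~ Binomial(11, 7/10); β is the probability the test does not reject, P(K < 9).
Summing C(11,j)·(7/10)^j·(3/10)^{11-j} for j = 0..8 gives 2749038183/4000000000.

2749038183/4000000000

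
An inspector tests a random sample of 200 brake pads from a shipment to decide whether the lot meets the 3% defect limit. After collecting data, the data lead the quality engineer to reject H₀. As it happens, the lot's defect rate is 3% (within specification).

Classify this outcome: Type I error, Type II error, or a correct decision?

Type I error

The conventional null hypothesis here is that the lot's defect rate is 3% (within specification).
H₀ was rejected, but H₀ is actually true.
Rejecting a true null hypothesis is a Type I error (false positive).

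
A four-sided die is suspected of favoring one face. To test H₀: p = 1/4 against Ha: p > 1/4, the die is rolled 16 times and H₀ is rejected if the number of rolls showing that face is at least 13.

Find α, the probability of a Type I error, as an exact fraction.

16249/4294967296

Under H₀, K ~ Binomial(16, 1/4), and α = P(K ≥ 13).
P(K ≥ 13) = Σ_{j=13}^{16} C(16,j)·(1/4)^j·(3/4)^{16-j} = 16249/4294967296.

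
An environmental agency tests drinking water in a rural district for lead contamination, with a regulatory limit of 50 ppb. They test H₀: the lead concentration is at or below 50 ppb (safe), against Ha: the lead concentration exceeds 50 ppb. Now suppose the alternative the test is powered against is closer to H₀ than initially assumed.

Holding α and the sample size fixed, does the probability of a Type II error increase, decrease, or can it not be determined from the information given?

A smaller true effect puts the Ha sampling distribution closer to H₀, so more of it falls in the non-rejection region.

It increases.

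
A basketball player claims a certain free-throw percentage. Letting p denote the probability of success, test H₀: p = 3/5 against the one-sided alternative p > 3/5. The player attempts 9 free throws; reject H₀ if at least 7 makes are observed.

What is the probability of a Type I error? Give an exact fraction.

452709/1953125

The Type I error probability is α = P(X ≥ 7) computed under H₀, where X ~ Binomial(9, 3/5).
Adding the binomial terms for j = 7 through 9 with p = 3/5 yields 452709/1953125.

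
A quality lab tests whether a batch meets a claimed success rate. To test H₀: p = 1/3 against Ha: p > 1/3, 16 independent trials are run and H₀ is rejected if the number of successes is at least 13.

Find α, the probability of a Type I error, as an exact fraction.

4993/43046721

Under H₀, K ~ Binomial(16, 1/3), and α = P(K ≥ 13).
Adding the binomial terms for j = 13 through 16 with p = 1/3 yields 4993/43046721.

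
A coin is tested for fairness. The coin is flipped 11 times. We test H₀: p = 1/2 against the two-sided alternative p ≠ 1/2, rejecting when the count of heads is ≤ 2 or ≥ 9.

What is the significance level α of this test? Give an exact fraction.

The significance level is the null-hypothesis probability of the rejection region {≤2} ∪ {≥9}.
By symmetry, α = 2·P(Y ≤ 2) = 2·(1 + 11 + 55)/2048 = 134/2048 = 67/1024.

67/1024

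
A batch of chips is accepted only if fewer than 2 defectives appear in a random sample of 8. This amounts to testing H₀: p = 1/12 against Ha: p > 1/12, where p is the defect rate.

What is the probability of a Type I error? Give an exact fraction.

59725447/429981696

Under H₀, Y ~ Binomial(8, 1/12); the Type I error rate is P(Y ≥ 2).
Computing the lower-tail complement: 1 − 370256249/429981696 = 59725447/429981696.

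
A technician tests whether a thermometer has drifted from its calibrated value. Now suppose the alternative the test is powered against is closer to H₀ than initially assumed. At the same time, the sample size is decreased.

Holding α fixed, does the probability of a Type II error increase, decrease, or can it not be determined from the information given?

It increases.

A smaller departure from H₀ means the test statistic under Ha is distributed closer to where it would be under H₀; rejection becomes less likely. A smaller sample increases the standard error, so the sampling distributions under H₀ and Ha overlap more. Both changes push β in the same direction.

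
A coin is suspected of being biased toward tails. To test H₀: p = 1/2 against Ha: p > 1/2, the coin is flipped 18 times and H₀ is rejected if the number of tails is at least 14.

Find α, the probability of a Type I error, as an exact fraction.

253/16384

The Type I error probability is α = P(Y ≥ 14) computed under H₀, where Y ~ Binomial(18, 1/2).
Summing the upper tail: (3060 + 816 + 153 + 18 + 1) / 2^18 = 4048/262144 = 253/16384.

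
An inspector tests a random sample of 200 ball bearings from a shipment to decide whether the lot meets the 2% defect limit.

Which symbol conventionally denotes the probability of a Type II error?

P(Type II error) = P(fail to reject H₀ | H₀ false) = β.

β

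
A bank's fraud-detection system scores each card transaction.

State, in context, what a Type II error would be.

A Type II error would mean concluding that the transaction is legitimate (or at least failing to establish that the transaction is fraudulent) when in fact the transaction is fraudulent.

With the conventional null hypothesis that the transaction is legitimate:
A Type II error is failing to reject H₀ when H₀ is false.
Here that means approving the transaction when actually the transaction is fraudulent.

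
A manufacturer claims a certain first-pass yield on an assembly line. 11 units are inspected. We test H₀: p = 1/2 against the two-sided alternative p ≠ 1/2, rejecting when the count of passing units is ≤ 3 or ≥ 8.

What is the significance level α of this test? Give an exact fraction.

29/128

Under H₀, S ~ Binomial(11, 1/2); α is the probability of landing in either tail, P(S ≤ 3) + P(S ≥ 8).
Each tail has probability (1 + 11 + 55 + 165)/2048; doubling gives α = 464/2048 = 29/128.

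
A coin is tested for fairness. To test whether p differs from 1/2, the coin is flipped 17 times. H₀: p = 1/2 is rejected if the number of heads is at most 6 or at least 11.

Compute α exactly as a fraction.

10889/32768

α = P(S ≤ 6 or S ≥ 11 | p = 1/2), S ~ Binomial(17, 1/2).
By symmetry, α = 2·P(S ≤ 6) = 2·(1 + 17 + 136 + 680 + 2380 + 6188 + 12376)/131072 = 43556/131072 = 10889/32768.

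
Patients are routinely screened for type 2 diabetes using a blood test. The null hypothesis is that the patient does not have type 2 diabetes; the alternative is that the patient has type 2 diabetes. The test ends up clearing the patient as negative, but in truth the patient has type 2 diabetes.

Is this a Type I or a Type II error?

'Clearing the patient as negative' corresponds to failing to reject H₀.
H₀ was not rejected but H₀ is false — a Type II error (false negative).

Type II error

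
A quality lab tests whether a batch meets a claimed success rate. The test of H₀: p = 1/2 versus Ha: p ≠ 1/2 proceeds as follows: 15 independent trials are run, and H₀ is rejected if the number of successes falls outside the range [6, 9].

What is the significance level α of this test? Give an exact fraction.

Under H₀, K ~ Binomial(15, 1/2); α is the probability of landing in either tail, P(K ≤ 5) + P(K ≥ 10).
Each tail has probability (1 + 15 + 105 + 455 + 1365 + 3003)/32768; doubling gives α = 9888/32768 = 309/1024.

309/1024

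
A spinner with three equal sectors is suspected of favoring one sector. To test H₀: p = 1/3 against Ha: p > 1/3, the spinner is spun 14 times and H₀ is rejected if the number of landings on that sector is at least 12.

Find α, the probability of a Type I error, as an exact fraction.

The Type I error probability is α = P(S ≥ 12) computed under H₀, where S ~ Binomial(14, 1/3).
Summing C(14,j)(1/3)^j(2/3)^{14−j} for j = 12,…,14 gives 131/1594323.

131/1594323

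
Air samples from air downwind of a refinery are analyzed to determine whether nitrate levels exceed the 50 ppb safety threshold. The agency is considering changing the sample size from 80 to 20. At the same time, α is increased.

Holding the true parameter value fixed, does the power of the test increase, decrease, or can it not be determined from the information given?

The first change alone would make β increase; the second alone would make β decrease. Which effect dominates depends on the magnitudes, which are not given.
Since power = 1 − β, the effect on power is likewise indeterminate.

Cannot be determined from the information given.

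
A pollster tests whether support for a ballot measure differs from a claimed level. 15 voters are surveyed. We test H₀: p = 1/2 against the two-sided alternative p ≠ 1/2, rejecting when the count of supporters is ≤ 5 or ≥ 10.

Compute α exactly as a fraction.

Under H₀, Y ~ Binomial(15, 1/2); α is the probability of landing in either tail, P(Y ≤ 5) + P(Y ≥ 10).
The two tails are symmetric, so α = 2·(1 + 15 + 105 + 455 + 1365 + 3003)/2^15 = 9888/32768 = 309/1024.

309/1024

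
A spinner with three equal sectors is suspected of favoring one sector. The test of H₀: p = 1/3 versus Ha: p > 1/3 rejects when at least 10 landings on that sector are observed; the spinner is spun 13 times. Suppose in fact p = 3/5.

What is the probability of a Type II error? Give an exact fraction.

202983472/244140625

Under the alternative p = 3/5, Y ~ Binomial(13, 3/5); β is the probability the test does not reject, P(Y < 10).
Summing C(13,j)·(3/5)^j·(2/5)^{13-j} for j = 0..9 gives 202983472/244140625.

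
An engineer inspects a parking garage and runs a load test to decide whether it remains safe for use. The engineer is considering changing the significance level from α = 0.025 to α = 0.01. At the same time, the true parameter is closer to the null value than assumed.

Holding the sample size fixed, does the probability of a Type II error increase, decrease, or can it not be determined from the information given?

A smaller α moves the rejection region further into the tail. With the alternative true, more outcomes now fall outside the rejection region, so failing to reject becomes more likely. A smaller true effect puts the Ha sampling distribution closer to H₀, so more of it falls in the non-rejection region. Both changes push β in the same direction.

It increases.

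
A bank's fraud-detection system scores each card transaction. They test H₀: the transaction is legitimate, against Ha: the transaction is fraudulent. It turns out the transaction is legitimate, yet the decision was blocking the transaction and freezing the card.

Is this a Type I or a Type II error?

Type I error

'Blocking the transaction and freezing the card' corresponds to rejecting H₀.
H₀ was rejected but H₀ is true — a Type I error (false positive).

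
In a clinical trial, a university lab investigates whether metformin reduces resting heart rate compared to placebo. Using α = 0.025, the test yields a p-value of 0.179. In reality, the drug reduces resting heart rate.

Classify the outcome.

The conventional null hypothesis is that the drug has no effect on resting heart rate.
Since p = 0.179 ≥ α = 0.025, H₀ is not rejected.
H₀ is false (actually the drug reduces resting heart rate).
Failing to reject a false H₀ is a Type II error.

Type II error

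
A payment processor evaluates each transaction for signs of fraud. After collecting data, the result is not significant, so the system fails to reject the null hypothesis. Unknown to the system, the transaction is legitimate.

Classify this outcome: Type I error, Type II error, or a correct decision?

The conventional null hypothesis here is that the transaction is legitimate.
The test retained a true H₀ — the decision matches the true state.

Neither — the decision is correct.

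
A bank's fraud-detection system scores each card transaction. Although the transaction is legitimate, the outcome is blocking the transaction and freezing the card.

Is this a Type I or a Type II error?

Type I error

The null hypothesis here is that the transaction is legitimate.
'Blocking the transaction and freezing the card' corresponds to rejecting H₀.
H₀ was rejected but H₀ is true — a Type I error (false positive).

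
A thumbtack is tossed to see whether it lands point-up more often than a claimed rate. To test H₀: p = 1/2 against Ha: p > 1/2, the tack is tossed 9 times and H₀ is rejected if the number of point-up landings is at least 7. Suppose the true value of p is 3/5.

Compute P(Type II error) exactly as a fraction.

β = P(fail to reject H₀ | Ha true) = P(S ≤ 6 | p = 3/5), S ~ Binomial(9, 3/5).
Adding the binomial probabilities P(S=0)+…+P(S=6) at p = 3/5 gives 1500416/1953125.

1500416/1953125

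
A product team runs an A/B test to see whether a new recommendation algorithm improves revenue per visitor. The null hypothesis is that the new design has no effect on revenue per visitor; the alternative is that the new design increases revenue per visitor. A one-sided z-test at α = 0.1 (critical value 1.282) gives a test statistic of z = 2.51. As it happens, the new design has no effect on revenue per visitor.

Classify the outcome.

Since z = 2.51 > z* = 1.282, H₀ is rejected.
H₀ is true (actually the new design has no effect on revenue per visitor).
Rejecting a true H₀ is a Type I error.

Type I error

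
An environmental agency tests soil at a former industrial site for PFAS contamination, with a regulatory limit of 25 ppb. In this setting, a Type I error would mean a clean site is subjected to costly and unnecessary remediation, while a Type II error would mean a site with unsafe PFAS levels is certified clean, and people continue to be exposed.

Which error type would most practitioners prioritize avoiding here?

The Type II consequence (a site with unsafe PFAS levels is certified clean, and people continue to be exposed) is more severe than the Type I consequence (a clean site is subjected to costly and unnecessary remediation).

Type II error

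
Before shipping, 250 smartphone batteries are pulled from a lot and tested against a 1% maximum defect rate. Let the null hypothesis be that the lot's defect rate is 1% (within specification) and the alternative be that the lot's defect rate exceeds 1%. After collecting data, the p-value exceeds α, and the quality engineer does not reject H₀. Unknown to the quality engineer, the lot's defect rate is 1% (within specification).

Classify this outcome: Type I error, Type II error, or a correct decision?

The test retained a true H₀ — the decision matches the true state.

No error (correct decision).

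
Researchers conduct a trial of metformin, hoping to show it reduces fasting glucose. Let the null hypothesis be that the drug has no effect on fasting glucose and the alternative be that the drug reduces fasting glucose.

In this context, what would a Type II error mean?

A Type II error would mean concluding that the drug has no effect on fasting glucose (or at least failing to establish that the drug reduces fasting glucose) when in fact the drug reduces fasting glucose.

A Type II error is failing to reject H₀ when H₀ is false.
Here that means concluding there is insufficient evidence that the drug works when actually the drug reduces fasting glucose.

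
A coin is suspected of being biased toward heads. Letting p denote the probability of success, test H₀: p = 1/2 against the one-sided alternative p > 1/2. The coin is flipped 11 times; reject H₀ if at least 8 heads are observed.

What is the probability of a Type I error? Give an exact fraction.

29/256

Under H₀, K ~ Binomial(11, 1/2), and α = P(K ≥ 8).
That's C(11,8) + C(11,9) + C(11,10) + C(11,11) over 2^11, i.e. (165 + 55 + 11 + 1)/2048 = 232/2048 = 29/256.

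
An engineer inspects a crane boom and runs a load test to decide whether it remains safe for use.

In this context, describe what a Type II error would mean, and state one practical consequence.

With the conventional null hypothesis that the structure meets the required load capacity (safe):
A Type II error is failing to reject H₀ when H₀ is false.
Here that means keeping the structure open when actually the structure is structurally deficient.

A Type II error would mean concluding that the structure meets the required load capacity (safe) (or at least failing to establish that the structure is structurally deficient) when in fact the structure is structurally deficient. Consequence: a deficient structure remains in service and may fail under load.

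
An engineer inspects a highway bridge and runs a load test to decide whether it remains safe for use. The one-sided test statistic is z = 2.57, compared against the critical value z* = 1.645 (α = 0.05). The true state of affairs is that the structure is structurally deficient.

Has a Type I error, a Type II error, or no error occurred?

The conventional null hypothesis is that the structure meets the required load capacity (safe).
Since z = 2.57 > z* = 1.645, H₀ is rejected.
H₀ is false (actually the structure is structurally deficient).
The decision matches the true state — no error.

Neither — the decision is correct.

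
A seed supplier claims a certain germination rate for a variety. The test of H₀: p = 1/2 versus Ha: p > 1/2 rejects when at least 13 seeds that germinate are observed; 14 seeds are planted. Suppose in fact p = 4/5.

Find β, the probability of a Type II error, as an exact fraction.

β = P(fail to reject H₀ | Ha true) = P(S ≤ 12 | p = 4/5), S ~ Binomial(14, 4/5).
Summing C(14,j)·(4/5)^j·(1/5)^{14-j} for j = 0..12 gives 4895556073/6103515625.

4895556073/6103515625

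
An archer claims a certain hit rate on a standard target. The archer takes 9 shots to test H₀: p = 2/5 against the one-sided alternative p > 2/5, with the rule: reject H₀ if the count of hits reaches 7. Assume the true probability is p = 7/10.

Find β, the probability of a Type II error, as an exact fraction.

β = P(fail to reject H₀ | Ha true) = P(Y ≤ 6 | p = 7/10), Y ~ Binomial(9, 7/10).
Equivalently, β = 1 − P(Y ≥ 7) = 268584417/500000000.

268584417/500000000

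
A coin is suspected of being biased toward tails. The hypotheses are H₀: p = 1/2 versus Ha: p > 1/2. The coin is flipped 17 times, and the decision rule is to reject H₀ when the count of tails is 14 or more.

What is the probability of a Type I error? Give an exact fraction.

The Type I error probability is α = P(K ≥ 14) computed under H₀, where K ~ Binomial(17, 1/2).
Summing the upper tail: (680 + 136 + 17 + 1) / 2^17 = 834/131072 = 417/65536.

417/65536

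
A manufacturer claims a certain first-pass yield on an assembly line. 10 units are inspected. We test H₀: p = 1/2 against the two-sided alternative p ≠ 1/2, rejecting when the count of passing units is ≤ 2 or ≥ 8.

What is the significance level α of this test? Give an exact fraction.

The significance level is the null-hypothesis probability of the rejection region {≤2} ∪ {≥8}.
By symmetry, α = 2·P(S ≤ 2) = 2·(1 + 10 + 45)/1024 = 112/1024 = 7/64.

7/64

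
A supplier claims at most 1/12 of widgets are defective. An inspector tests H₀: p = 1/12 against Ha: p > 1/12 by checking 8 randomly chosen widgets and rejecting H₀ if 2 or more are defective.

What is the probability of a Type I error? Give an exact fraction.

The significance level is the probability, assuming p = 1/12, of seeing 2 or more defectives in 8 draws.
Computing the lower-tail complement: 1 − 370256249/429981696 = 59725447/429981696.

59725447/429981696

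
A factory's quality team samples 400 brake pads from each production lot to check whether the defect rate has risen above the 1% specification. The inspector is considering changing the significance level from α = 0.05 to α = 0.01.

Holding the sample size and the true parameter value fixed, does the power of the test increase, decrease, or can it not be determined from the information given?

A smaller α moves the rejection region further into the tail. With the alternative true, more outcomes now fall outside the rejection region, so failing to reject becomes more likely.
Since power = 1 − β and β increases, power decreases.

It decreases.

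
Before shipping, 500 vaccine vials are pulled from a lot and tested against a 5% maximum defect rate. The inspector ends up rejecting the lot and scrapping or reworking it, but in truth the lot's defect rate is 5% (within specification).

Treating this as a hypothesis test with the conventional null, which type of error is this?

The null hypothesis here is that the lot's defect rate is 5% (within specification).
'Rejecting the lot and scrapping or reworking it' corresponds to rejecting H₀.
H₀ was rejected but H₀ is true — a Type I error (false positive).

Type I error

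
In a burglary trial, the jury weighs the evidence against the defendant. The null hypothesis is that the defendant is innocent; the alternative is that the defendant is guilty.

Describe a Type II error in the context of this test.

A Type II error is failing to reject H₀ when H₀ is false.
Here that means acquitting the defendant when actually the defendant is guilty.

A Type II error would mean concluding that the defendant is innocent (or at least failing to establish that the defendant is guilty) when in fact the defendant is guilty.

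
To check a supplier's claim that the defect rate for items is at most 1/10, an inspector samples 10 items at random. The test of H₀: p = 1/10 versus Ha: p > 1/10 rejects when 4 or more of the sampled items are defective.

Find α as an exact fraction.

Under H₀, K ~ Binomial(10, 1/10); the Type I error rate is P(K ≥ 4).
Computing the lower-tail complement: 1 − 617003001/625000000 = 7996999/625000000.

7996999/625000000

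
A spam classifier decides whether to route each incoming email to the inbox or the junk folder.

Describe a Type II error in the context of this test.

With the conventional null hypothesis that the message is legitimate (not spam):
A Type II error is failing to reject H₀ when H₀ is false.
Here that means delivering the message to the inbox when actually the message is spam.

A Type II error would mean concluding that the message is legitimate (not spam) (or at least failing to establish that the message is spam) when in fact the message is spam.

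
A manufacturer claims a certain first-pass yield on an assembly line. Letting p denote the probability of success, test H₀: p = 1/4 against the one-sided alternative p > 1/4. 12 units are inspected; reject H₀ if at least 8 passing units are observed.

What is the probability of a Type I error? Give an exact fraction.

α = P(reject H₀ | H₀ true) = P(S ≥ 8 | p = 1/4), with S ~ Binomial(12, 1/4).
Summing C(12,j)(1/4)^j(3/4)^{12−j} for j = 8,…,12 gives 23333/8388608.

23333/8388608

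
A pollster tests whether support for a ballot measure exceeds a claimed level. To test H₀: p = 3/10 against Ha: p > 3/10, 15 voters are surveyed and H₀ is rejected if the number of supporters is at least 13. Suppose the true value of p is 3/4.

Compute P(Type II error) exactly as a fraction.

β = P(fail to reject H₀ | Ha true) = P(Y ≤ 12 | p = 3/4), Y ~ Binomial(15, 3/4).
Adding the binomial probabilities P(Y=0)+…+P(Y=12) at p = 3/4 gives 820244467/1073741824.

820244467/1073741824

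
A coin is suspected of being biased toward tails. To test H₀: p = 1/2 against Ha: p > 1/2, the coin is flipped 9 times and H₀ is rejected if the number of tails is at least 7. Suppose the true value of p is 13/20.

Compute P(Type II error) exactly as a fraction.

5301813769/8000000000

A Type II error is failing to reject when Ha holds: with p = 13/20, β = P(X ≤ 6).
Equivalently, β = 1 − P(X ≥ 7) = 5301813769/8000000000.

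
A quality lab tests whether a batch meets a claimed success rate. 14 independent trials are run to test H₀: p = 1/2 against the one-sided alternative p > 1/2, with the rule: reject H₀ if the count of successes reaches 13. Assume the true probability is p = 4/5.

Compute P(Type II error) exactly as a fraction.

A Type II error is failing to reject when Ha holds: with p = 4/5, β = P(Y ≤ 12).
Adding the binomial probabilities P(Y=0)+…+P(Y=12) at p = 4/5 gives 4895556073/6103515625.

4895556073/6103515625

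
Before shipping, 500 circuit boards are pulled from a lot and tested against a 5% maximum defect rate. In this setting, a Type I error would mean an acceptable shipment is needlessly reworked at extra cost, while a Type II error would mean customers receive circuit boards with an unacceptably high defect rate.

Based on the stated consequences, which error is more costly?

Type II error

The Type II consequence (customers receive circuit boards with an unacceptably high defect rate) is more severe than the Type I consequence (an acceptable shipment is needlessly reworked at extra cost).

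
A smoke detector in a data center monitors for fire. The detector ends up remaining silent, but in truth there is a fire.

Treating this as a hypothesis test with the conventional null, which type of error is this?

Type II error

The null hypothesis here is that there is no fire.
'Remaining silent' corresponds to failing to reject H₀.
H₀ was not rejected but H₀ is false — a Type II error (false negative).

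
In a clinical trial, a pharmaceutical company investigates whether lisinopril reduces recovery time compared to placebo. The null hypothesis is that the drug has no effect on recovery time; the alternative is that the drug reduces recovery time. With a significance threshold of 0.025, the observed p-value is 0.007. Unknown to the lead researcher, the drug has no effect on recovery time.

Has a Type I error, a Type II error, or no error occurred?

Since p = 0.007 < α = 0.025, H₀ is rejected.
H₀ is true (actually the drug has no effect on recovery time).
Rejecting a true H₀ is a Type I error.

Type I error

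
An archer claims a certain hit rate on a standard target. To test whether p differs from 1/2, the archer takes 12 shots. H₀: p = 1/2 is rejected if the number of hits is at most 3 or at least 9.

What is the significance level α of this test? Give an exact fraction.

299/2048

Under H₀, S ~ Binomial(12, 1/2); α is the probability of landing in either tail, P(S ≤ 3) + P(S ≥ 9).
The two tails are symmetric, so α = 2·(1 + 12 + 66 + 220)/2^12 = 598/4096 = 299/2048.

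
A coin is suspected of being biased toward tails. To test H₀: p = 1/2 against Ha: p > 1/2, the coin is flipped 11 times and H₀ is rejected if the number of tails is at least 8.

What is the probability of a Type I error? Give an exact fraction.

29/256

α = P(reject H₀ | H₀ true) = P(K ≥ 8 | p = 1/2), with K ~ Binomial(11, 1/2).
That's C(11,8) + C(11,9) + C(11,10) + C(11,11) over 2^11, i.e. (165 + 55 + 11 + 1)/2048 = 232/2048 = 29/256.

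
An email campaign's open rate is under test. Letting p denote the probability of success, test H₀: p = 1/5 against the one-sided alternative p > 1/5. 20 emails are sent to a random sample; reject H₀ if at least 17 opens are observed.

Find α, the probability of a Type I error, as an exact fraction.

α = P(reject H₀ | H₀ true) = P(X ≥ 17 | p = 1/5), with X ~ Binomial(20, 1/5).
Adding the binomial terms for j = 17 through 20 with p = 1/5 yields 76081/95367431640625.

76081/95367431640625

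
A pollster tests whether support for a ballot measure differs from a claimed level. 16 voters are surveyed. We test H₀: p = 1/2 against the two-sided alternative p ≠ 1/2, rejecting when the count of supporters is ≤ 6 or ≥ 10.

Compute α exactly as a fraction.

α = P(S ≤ 6 or S ≥ 10 | p = 1/2), S ~ Binomial(16, 1/2).
Each tail has probability (1 + 16 + 120 + 560 + 1820 + 4368 + 8008)/65536; doubling gives α = 29786/65536 = 14893/32768.

14893/32768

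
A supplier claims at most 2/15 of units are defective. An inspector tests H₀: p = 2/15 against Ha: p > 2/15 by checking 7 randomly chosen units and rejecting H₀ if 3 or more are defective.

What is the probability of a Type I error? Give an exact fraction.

α = P(reject H₀ | H₀ true) = P(Y ≥ 3 | p = 2/15), Y ~ Binomial(7, 2/15).
Computing the lower-tail complement: 1 − 10767497/11390625 = 623128/11390625.

623128/11390625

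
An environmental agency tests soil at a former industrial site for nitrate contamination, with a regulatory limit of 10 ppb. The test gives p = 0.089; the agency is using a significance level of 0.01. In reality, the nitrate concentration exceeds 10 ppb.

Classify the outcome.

The conventional null hypothesis is that the nitrate concentration is at or below 10 ppb (safe).
Since p = 0.089 ≥ α = 0.01, H₀ is not rejected.
H₀ is false (actually the nitrate concentration exceeds 10 ppb).
Failing to reject a false H₀ is a Type II error.

Type II error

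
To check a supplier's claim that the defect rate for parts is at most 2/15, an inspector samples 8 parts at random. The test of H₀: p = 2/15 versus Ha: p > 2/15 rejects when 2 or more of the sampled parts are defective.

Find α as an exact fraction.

α = P(reject H₀ | H₀ true) = P(S ≥ 2 | p = 2/15), S ~ Binomial(8, 2/15).
Via the complement, α = 1 − Σ_{j=0}^{1} C(8,j)(2/15)^j(13/15)^{8-j} = 743183632/2562890625.

743183632/2562890625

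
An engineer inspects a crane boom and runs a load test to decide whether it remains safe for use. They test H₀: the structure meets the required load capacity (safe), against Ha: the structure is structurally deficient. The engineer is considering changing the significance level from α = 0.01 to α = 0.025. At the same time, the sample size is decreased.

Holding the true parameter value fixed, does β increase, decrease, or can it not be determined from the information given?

The first change alone would make β decrease; the second alone would make β increase. Which effect dominates depends on the magnitudes, which are not given.

Cannot be determined from the information given.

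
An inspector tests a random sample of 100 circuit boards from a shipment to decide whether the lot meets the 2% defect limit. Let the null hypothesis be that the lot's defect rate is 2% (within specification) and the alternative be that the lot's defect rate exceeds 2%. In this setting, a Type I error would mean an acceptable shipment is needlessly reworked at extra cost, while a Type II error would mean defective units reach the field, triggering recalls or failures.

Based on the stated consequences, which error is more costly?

The Type II consequence (defective units reach the field, triggering recalls or failures) is more severe than the Type I consequence (an acceptable shipment is needlessly reworked at extra cost).

Type II error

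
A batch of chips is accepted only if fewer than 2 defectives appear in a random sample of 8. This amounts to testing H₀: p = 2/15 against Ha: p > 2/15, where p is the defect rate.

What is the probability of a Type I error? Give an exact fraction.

743183632/2562890625

α = P(reject H₀ | H₀ true) = P(K ≥ 2 | p = 2/15), K ~ Binomial(8, 2/15).
Via the complement, α = 1 − Σ_{j=0}^{1} C(8,j)(2/15)^j(13/15)^{8-j} = 743183632/2562890625.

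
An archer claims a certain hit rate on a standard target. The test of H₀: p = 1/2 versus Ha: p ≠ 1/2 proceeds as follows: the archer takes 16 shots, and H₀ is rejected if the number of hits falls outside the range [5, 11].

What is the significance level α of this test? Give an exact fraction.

Under H₀, S ~ Binomial(16, 1/2); α is the probability of landing in either tail, P(S ≤ 4) + P(S ≥ 12).
By symmetry, α = 2·P(S ≤ 4) = 2·(1 + 16 + 120 + 560 + 1820)/65536 = 5034/65536 = 2517/32768.

2517/32768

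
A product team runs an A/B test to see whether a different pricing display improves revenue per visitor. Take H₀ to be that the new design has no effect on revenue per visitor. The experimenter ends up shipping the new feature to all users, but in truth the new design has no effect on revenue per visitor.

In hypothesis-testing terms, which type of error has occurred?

'Shipping the new feature to all users' corresponds to rejecting H₀.
H₀ was rejected but H₀ is true — a Type I error (false positive).

Type I error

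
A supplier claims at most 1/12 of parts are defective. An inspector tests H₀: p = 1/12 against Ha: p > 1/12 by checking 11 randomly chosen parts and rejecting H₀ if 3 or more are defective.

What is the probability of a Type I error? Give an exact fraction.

The significance level is the probability, assuming p = 1/12, of seeing 3 or more defectives in 11 draws.
α = 1 − P(Y ≤ 2) = 1 − 25937424601/27518828544 = 1581403943/27518828544.

1581403943/27518828544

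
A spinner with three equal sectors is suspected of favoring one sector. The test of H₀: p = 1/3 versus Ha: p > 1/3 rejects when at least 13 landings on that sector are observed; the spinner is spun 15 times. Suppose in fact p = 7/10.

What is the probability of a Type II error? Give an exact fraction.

β = P(fail to reject H₀ | Ha true) = P(Y ≤ 12 | p = 7/10), Y ~ Binomial(15, 7/10).
Summing C(15,j)·(7/10)^j·(3/10)^{15-j} for j = 0..12 gives 873172285377237/1000000000000000.

873172285377237/1000000000000000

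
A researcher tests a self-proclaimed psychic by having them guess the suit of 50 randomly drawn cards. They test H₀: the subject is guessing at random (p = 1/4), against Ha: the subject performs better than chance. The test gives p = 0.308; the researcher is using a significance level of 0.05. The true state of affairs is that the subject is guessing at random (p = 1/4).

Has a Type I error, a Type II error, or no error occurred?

Since p = 0.308 ≥ α = 0.05, H₀ is not rejected.
H₀ is true (actually the subject is guessing at random (p = 1/4)).
The decision matches the true state — no error.

Neither — the decision is correct.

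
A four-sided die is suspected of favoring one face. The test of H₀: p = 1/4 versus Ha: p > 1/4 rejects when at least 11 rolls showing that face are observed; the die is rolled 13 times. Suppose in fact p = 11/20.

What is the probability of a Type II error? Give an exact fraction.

Under the alternative p = 11/20, Y ~ Binomial(13, 11/20); β is the probability the test does not reject, P(Y < 11).
Summing C(13,j)·(11/20)^j·(9/20)^{13-j} for j = 0..10 gives 39857841016429707/40960000000000000.

39857841016429707/40960000000000000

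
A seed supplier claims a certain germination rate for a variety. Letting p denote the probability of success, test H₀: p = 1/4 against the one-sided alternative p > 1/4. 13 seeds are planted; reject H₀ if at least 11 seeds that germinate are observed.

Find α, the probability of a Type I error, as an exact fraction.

371/33554432

The Type I error probability is α = P(Y ≥ 11) computed under H₀, where Y ~ Binomial(13, 1/4).
Summing C(13,j)(1/4)^j(3/4)^{13−j} for j = 11,…,13 gives 371/33554432.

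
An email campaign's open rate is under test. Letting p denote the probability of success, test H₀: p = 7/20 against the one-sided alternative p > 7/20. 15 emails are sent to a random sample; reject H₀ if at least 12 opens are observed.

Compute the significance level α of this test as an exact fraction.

Under H₀, K ~ Binomial(15, 7/20), and α = P(K ≥ 12).
P(K ≥ 12) = Σ_{j=12}^{15} C(15,j)·(7/20)^j·(13/20)^{15-j} = 3923132920389837/8192000000000000000.

3923132920389837/8192000000000000000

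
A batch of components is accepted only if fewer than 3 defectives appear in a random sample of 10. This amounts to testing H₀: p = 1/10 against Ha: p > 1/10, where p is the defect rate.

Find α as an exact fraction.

The significance level is the probability, assuming p = 1/10, of seeing 3 or more defectives in 10 draws.
α = 1 − P(K ≤ 2) = 1 − 1162261467/1250000000 = 87738533/1250000000.

87738533/1250000000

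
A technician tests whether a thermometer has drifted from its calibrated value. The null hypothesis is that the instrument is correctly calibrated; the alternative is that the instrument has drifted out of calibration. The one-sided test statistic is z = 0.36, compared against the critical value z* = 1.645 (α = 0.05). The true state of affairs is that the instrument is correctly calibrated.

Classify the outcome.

Neither — the decision is correct.

Since z = 0.36 ≤ z* = 1.645, H₀ is not rejected.
H₀ is true (actually the instrument is correctly calibrated).
The decision matches the true state — no error.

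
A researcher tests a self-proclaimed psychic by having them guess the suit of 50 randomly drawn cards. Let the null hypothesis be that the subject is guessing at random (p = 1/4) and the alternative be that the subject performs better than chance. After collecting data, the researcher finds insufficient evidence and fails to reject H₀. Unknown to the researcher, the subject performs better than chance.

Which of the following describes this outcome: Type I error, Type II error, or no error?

H₀ was not rejected, but H₀ is actually false.
Failing to reject a false null hypothesis is a Type II error (false negative).

Type II error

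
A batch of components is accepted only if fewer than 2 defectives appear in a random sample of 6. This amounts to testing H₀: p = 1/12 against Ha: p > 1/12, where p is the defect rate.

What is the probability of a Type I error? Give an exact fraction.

248117/2985984

α = P(reject H₀ | H₀ true) = P(Y ≥ 2 | p = 1/12), Y ~ Binomial(6, 1/12).
α = 1 − P(Y ≤ 1) = 1 − 2737867/2985984 = 248117/2985984.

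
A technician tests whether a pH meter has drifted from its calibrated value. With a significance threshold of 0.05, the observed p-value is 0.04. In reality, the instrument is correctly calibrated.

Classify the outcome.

The conventional null hypothesis is that the instrument is correctly calibrated.
Since p = 0.04 < α = 0.05, H₀ is rejected.
H₀ is true (actually the instrument is correctly calibrated).
Rejecting a true H₀ is a Type I error.

Type I error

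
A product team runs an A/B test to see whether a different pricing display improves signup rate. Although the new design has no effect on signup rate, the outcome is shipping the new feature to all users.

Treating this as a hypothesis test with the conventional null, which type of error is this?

The null hypothesis here is that the new design has no effect on signup rate.
'Shipping the new feature to all users' corresponds to rejecting H₀.
H₀ was rejected but H₀ is true — a Type I error (false positive).

Type I error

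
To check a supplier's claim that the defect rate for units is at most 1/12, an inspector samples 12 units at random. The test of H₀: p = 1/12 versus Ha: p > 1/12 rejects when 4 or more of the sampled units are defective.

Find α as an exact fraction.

The significance level is the probability, assuming p = 1/12, of seeing 4 or more defectives in 12 draws.
Via the complement, α = 1 − Σ_{j=0}^{3} C(12,j)(1/12)^j(11/12)^{12-j} = 41104502839/2972033482752.

41104502839/2972033482752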